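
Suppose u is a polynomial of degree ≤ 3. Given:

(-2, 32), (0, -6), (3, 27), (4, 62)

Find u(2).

Write u(t) = at³ + bt² + ct + d; the 4 given values yield a linear system in the 4 coefficients.
Solving, the leading coefficient vanishes, and u(t) = 6t² - 7t - 6.
Then u(2) = 4.

4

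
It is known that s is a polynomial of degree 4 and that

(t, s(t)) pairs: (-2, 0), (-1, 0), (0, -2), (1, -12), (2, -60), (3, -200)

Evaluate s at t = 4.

-510

Write s(t) = at^4 + bt³ + ct² + dt + e; the 6 given values yield a linear system in the 5 coefficients.
Solving, s(t) = -t^4 - 3t³ - 3t² - 3t - 2.
Then s(4) = -510.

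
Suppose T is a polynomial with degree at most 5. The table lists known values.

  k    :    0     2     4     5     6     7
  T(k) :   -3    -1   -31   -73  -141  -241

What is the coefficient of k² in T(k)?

Write T(k) = ak^5 + bk^4 + ck³ + dk² + ek + p; the 6 given values yield a linear system in the 6 coefficients.
Solving, the top 2 coefficients vanish, and T(k) = -k³ + 2k² + k - 3.
The coefficient of k² is 2.

2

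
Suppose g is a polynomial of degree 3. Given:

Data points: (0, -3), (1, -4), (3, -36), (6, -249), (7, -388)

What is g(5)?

-148

Write g(t) = at³ + bt² + ct + d; the 5 given values yield a linear system in the 4 coefficients.
Solving, g(t) = -t³ - t² + t - 3.
Then g(5) = -148.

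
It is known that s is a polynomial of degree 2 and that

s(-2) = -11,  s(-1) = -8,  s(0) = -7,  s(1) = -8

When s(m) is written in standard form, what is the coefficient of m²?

First differences: 3, 1, -1. Second differences: -2, -2.
Level-2 differences are constant, so s has degree 2.
Fitting a degree-2 polynomial gives s(m) = -m² - 7.
The coefficient of m² is -1.

-1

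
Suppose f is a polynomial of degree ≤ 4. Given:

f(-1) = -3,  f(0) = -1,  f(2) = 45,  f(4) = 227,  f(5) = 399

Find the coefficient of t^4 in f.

0

Write f(t) = at^4 + bt³ + ct² + dt + e; the 5 given values yield a linear system in the 5 coefficients.
Solving, the leading coefficient vanishes, and f(t) = 2t³ + 5t² + 5t - 1.
The coefficient of t^4 is 0.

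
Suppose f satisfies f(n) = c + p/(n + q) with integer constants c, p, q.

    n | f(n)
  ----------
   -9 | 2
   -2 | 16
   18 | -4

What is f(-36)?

-1

(f(n) − c)(n + q) = p for each data point; the three points give a linear system in c and q, then p follows.
Solving: c = -2, q = 0, p = -36, so f(n) = -2 − 36/(n + 0).
Then f(-36) = -2 − 36/(-36) = -1.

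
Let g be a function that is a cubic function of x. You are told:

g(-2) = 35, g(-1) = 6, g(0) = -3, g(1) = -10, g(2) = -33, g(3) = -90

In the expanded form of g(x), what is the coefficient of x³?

-3

First differences: -29, -9, -7, -23, -57. Second differences: 20, 2, -16, -34. Third differences: -18, -18, -18.
Level-3 differences are constant, so g has degree 3.
Fitting a degree-3 polynomial gives g(x) = -3x³ + x² - 5x - 3.
The coefficient of x³ is -3.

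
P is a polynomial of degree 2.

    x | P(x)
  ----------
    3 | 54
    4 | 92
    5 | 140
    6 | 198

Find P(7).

266

First differences: 38, 48, 58. Second differences: 10, 10.
Level-2 differences are constant, so P has degree 2.
Extending the table by one column gives the next first difference 68, so P(7) = 198 + 68 = 266.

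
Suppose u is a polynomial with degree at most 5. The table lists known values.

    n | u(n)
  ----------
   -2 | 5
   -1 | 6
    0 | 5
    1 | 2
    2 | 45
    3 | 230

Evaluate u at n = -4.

First differences: 1, -1, -3, 43, 185. Second differences: -2, -2, 46, 142. Third differences: 0, 48, 96. Fourth differences: 48, 48.
Level-4 differences are constant, so u has degree 4.
Fitting a degree-4 polynomial gives u(n) = 2n^4 + 4n³ - 3n² - 6n + 5.
Then u(-4) = 237.

237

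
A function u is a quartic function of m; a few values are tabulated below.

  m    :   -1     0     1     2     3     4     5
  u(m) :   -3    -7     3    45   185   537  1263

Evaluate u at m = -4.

633

First differences: -4, 10, 42, 140, 352, 726. Second differences: 14, 32, 98, 212, 374. Third differences: 18, 66, 114, 162. Fourth differences: 48, 48, 48.
Level-4 differences are constant, so u has degree 4.
Fitting a degree-4 polynomial gives u(m) = 2m^4 - m³ + 5m² + 4m - 7.
Then u(-4) = 633.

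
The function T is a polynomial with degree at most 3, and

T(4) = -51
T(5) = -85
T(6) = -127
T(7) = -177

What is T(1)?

3

First differences: -34, -42, -50. Second differences: -8, -8.
Level-2 differences are constant, so T has degree 2.
Fitting a degree-2 polynomial gives T(n) = -4n² + 2n + 5.
Then T(1) = 3.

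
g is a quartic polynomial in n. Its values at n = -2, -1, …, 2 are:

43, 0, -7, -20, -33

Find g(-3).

Write g(n) = an^4 + bn³ + cn² + dn + e; the 5 given values yield a linear system in the 5 coefficients.
Solving, g(n) = 2n^4 - 3n³ - 5n² - 7n - 7.
Then g(-3) = 212.

212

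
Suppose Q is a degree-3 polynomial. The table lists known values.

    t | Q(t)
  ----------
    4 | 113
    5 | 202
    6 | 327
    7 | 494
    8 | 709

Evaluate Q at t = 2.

First differences: 89, 125, 167, 215. Second differences: 36, 42, 48. Third differences: 6, 6.
Level-3 differences are constant, so Q has degree 3.
Fitting a degree-3 polynomial gives Q(t) = t³ + 3t² + t - 3.
Then Q(2) = 19.

19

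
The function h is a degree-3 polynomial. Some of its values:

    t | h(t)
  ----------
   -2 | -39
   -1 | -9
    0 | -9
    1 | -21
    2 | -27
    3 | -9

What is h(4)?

51

Write h(t) = at³ + bt² + ct + d; the 6 given values yield a linear system in the 4 coefficients.
Solving, h(t) = 3t³ - 6t² - 9t - 9.
Then h(4) = 51.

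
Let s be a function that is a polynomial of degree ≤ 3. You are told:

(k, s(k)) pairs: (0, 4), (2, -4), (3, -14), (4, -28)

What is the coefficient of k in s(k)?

0

Write s(k) = ak³ + bk² + ck + d; the 4 given values yield a linear system in the 4 coefficients.
Solving, the leading coefficient vanishes, and s(k) = -2k² + 4.
The coefficient of k is 0.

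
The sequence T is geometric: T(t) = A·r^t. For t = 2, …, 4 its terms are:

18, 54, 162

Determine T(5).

486

Consecutive ratio: 54/18 = 3, and 162/54 = 3, so r = 3.
Then A·3^2 = 18 gives A = 2, and T(t) = 2·3^t.
T(5) = 2·3^5 = 486.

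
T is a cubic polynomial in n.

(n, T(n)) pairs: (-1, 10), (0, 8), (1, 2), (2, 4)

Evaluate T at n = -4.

-128

Write T(n) = an³ + bn² + cn + d; the 4 given values yield a linear system in the 4 coefficients.
Solving, T(n) = 2n³ - 2n² - 6n + 8.
Then T(-4) = -128.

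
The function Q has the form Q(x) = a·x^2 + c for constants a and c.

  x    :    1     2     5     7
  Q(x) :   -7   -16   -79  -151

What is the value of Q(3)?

-31

From Q(1) = -7 and Q(2) = -16: 1a + c = -7 and 4a + c = -16.
Subtracting: 3a = -9, so a = -3; then c = -7 − (-3)·1 = -4.
So Q(x) = -3x² − 4, and Q(3) = -31.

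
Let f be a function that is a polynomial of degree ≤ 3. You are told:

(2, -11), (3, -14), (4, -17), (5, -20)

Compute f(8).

Write f(m) = am³ + bm² + cm + d; the 4 given values yield a linear system in the 4 coefficients.
Solving, the top 2 coefficients vanish, and f(m) = -3m - 5.
Then f(8) = -29.

-29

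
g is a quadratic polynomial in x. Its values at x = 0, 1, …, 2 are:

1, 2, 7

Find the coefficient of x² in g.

Write g(x) = ax² + bx + c; the 3 given values yield a linear system in the 3 coefficients.
Solving, g(x) = 2x² - x + 1.
The coefficient of x² is 2.

2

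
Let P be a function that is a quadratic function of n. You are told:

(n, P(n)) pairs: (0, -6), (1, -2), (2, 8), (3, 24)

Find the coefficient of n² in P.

First differences: 4, 10, 16. Second differences: 6, 6.
Level-2 differences are constant, so P has degree 2.
Fitting a degree-2 polynomial gives P(n) = 3n² + n - 6.
The coefficient of n² is 3.

3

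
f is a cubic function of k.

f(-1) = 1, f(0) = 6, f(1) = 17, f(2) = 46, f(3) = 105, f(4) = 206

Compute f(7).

Write f(k) = ak³ + bk² + ck + d; the 6 given values yield a linear system in the 4 coefficients.
Solving, f(k) = 2k³ + 3k² + 6k + 6.
Then f(7) = 881.

881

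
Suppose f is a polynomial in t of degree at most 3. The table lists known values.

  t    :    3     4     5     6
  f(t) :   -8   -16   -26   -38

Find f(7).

-52

First differences: -8, -10, -12. Second differences: -2, -2.
Level-2 differences are constant, so f has degree 2.
Fitting a degree-2 polynomial gives f(t) = -t² - t + 4.
Then f(7) = -52.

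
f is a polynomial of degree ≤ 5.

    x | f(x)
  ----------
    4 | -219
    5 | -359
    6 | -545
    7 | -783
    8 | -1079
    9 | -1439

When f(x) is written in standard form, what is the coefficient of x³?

First differences: -140, -186, -238, -296, -360. Second differences: -46, -52, -58, -64. Third differences: -6, -6, -6.
Level-3 differences are constant, so f has degree 3.
Fitting a degree-3 polynomial gives f(x) = -x³ - 8x² - 7x + 1.
The coefficient of x³ is -1.

-1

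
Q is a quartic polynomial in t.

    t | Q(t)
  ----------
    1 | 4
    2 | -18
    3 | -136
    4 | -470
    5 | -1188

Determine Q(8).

Write Q(t) = at^4 + bt³ + ct² + dt + e; the 5 given values yield a linear system in the 5 coefficients.
Solving, Q(t) = -2t^4 + 2t² + 2t + 2.
Then Q(8) = -8046.

-8046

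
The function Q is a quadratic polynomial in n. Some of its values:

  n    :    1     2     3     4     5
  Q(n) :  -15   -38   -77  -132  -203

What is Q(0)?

-8

First differences: -23, -39, -55, -71. Second differences: -16, -16, -16.
Level-2 differences are constant, so Q has degree 2.
Fitting a degree-2 polynomial gives Q(n) = -8n² + n - 8.
The constant term is Q(0) = -8.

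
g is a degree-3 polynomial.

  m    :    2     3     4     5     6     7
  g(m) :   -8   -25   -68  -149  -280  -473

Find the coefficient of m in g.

-4

First differences: -17, -43, -81, -131, -193. Second differences: -26, -38, -50, -62. Third differences: -12, -12, -12.
Level-3 differences are constant, so g has degree 3.
Fitting a degree-3 polynomial gives g(m) = -2m³ + 5m² - 4m - 4.
The coefficient of m is -4.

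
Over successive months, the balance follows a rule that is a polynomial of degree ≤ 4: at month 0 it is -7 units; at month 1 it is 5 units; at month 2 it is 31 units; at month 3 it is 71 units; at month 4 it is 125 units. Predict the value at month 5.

193

Write the value at t as Q(t).
First differences: 12, 26, 40, 54. Second differences: 14, 14, 14.
Level-2 differences are constant, so Q has degree 2.
Extending the table by one column gives the next first difference 68, so Q(5) = 125 + 68 = 193.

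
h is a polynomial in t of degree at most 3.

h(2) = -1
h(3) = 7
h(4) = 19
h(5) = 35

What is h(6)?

55

Write h(t) = at³ + bt² + ct + d; the 4 given values yield a linear system in the 4 coefficients.
Solving, the leading coefficient vanishes, and h(t) = 2t² - 2t - 5.
Then h(6) = 55.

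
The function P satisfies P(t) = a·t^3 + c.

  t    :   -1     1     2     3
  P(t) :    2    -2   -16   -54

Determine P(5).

-250

From P(-1) = 2 and P(1) = -2: -1a + c = 2 and 1a + c = -2.
Subtracting: 2a = -4, so a = -2; then c = 2 − (-2)·(-1) = 0.
So P(t) = -2t³ + 0, and P(5) = -250.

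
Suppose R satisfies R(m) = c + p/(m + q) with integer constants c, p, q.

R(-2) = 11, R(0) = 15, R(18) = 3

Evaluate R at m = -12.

7

(R(m) − c)(m + q) = p for each data point; the three points give a linear system in c and q, then p follows.
Solving: c = 5, q = -3, p = -30, so R(m) = 5 − 30/(m − 3).
Then R(-12) = 5 − 30/(-15) = 7.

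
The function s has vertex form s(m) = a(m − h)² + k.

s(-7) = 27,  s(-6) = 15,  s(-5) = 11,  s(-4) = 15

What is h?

First differences -12, -4, 4; second difference 8 = 2a, so a = 4.
Expanding, the m-coefficient is −2ah = -8h; matching it to the data gives h = -5, and then k = 11.
So s(m) = 4(m + 5)² + 11.
Hence h = -5.

-5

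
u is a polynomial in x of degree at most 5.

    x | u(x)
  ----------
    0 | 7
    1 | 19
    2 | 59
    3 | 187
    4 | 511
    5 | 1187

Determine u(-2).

First differences: 12, 40, 128, 324, 676. Second differences: 28, 88, 196, 352. Third differences: 60, 108, 156. Fourth differences: 48, 48.
Level-4 differences are constant, so u has degree 4.
Fitting a degree-4 polynomial gives u(x) = 2x^4 - 2x³ + 6x² + 6x + 7.
Then u(-2) = 67.

67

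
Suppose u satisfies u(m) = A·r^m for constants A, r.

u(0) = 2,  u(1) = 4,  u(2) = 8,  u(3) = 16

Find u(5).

Consecutive ratio: 4/2 = 2, and 8/4 = 2, so r = 2.
Then A·2^0 = 2 gives A = 2, and u(m) = 2·2^m.
u(5) = 2·2^5 = 64.

64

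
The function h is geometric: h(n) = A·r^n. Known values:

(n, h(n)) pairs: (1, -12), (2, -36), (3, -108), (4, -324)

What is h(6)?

-2916

Consecutive ratio: -36/(-12) = 3, and -108/(-36) = 3, so r = 3.
Then A·3^1 = -12 gives A = -4, and h(n) = -4·3^n.
h(6) = -4·3^6 = -2916.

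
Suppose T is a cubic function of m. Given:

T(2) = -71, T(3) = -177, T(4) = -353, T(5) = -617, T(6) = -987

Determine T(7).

Write T(m) = am³ + bm² + cm + d; the 5 given values yield a linear system in the 4 coefficients.
Solving, T(m) = -3m³ - 8m² - 9m + 3.
Then T(7) = -1481.

-1481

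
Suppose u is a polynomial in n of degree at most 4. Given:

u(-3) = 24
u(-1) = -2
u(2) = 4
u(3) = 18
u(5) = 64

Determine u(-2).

8

Write u(n) = an^4 + bn³ + cn² + dn + e; the 5 given values yield a linear system in the 5 coefficients.
Solving, the top 2 coefficients vanish, and u(n) = 3n² - n - 6.
Then u(-2) = 8.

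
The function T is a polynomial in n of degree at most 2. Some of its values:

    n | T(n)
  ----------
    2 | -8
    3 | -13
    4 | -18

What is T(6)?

-28

First differences: -5, -5.
Level-1 differences are constant, so T has degree 1.
Fitting a degree-1 polynomial gives T(n) = -5n + 2.
Then T(6) = -28.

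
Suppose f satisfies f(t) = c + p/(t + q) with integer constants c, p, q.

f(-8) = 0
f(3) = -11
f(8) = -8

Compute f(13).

(f(t) − c)(t + q) = p for each data point; the three points give a linear system in c and q, then p follows.
Solving: c = -5, q = 2, p = -30, so f(t) = -5 − 30/(t + 2).
Then f(13) = -5 − 30/15 = -7.

-7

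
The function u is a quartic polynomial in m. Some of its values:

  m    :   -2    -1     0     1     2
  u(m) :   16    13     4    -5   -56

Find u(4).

-692

Write u(m) = am^4 + bm³ + cm² + dm + e; the 5 given values yield a linear system in the 5 coefficients.
Solving, u(m) = -2m^4 - 3m³ + 2m² - 6m + 4.
Then u(4) = -692.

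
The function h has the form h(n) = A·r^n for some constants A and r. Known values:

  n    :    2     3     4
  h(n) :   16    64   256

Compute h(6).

Consecutive ratio: 64/16 = 4, and 256/64 = 4, so r = 4.
Then A·4^2 = 16 gives A = 1, and h(n) = 1·4^n.
h(6) = 1·4^6 = 4096.

4096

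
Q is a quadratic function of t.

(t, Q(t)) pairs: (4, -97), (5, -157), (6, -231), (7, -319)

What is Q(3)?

Write Q(t) = at² + bt + c; the 4 given values yield a linear system in the 3 coefficients.
Solving, Q(t) = -7t² + 3t + 3.
Then Q(3) = -51.

-51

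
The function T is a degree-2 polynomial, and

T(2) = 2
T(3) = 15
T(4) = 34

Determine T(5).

Write T(k) = ak² + bk + c; the 3 given values yield a linear system in the 3 coefficients.
Solving, T(k) = 3k² - 2k - 6.
Then T(5) = 59.

59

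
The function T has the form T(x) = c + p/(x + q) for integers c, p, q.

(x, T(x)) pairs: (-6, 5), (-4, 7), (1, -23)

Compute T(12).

-1

(T(x) − c)(x + q) = p for each data point; the three points give a linear system in c and q, then p follows.
Solving: c = 1, q = 0, p = -24, so T(x) = 1 − 24/(x + 0).
Then T(12) = 1 − 24/12 = -1.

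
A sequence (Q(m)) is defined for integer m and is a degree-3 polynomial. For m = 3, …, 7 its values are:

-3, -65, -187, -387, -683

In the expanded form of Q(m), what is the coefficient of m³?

-3

First differences: -62, -122, -200, -296. Second differences: -60, -78, -96. Third differences: -18, -18.
Level-3 differences are constant, so Q has degree 3.
Fitting a degree-3 polynomial gives Q(m) = -3m³ + 6m² + 7m + 3.
The coefficient of m³ is -3.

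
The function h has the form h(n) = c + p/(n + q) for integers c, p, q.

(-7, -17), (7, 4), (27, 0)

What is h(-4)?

-62

(h(n) − c)(n + q) = p for each data point; the three points give a linear system in c and q, then p follows.
Solving: c = -2, q = 3, p = 60, so h(n) = -2 + 60/(n + 3).
Then h(-4) = -2 + 60/(-1) = -62.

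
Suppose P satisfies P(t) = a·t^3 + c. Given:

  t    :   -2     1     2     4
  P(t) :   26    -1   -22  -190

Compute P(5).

From P(-2) = 26 and P(1) = -1: -8a + c = 26 and 1a + c = -1.
Subtracting: 9a = -27, so a = -3; then c = 26 − (-3)·(-8) = 2.
So P(t) = -3t³ + 2, and P(5) = -373.

-373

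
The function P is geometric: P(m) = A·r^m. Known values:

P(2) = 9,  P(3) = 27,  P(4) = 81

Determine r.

Consecutive ratio: 27/9 = 3, and 81/27 = 3, so r = 3.
Then A·3^2 = 9 gives A = 1, and P(m) = 1·3^m.

3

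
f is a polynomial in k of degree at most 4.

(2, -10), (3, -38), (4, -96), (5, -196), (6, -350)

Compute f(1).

Write f(k) = ak^4 + bk³ + ck² + dk + e; the 5 given values yield a linear system in the 5 coefficients.
Solving, the leading coefficient vanishes, and f(k) = -2k³ + 3k² - 5k + 4.
Then f(1) = 0.

0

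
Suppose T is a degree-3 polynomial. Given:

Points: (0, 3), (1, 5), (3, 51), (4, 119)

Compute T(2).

17

Write T(n) = an³ + bn² + cn + d; the 4 given values yield a linear system in the 4 coefficients.
Solving, T(n) = 2n³ - n² + n + 3.
Then T(2) = 17.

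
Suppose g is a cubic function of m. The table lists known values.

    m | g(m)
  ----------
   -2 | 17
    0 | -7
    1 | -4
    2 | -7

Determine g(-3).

Write g(m) = am³ + bm² + cm + d; the 4 given values yield a linear system in the 4 coefficients.
Solving, g(m) = -2m³ + 3m² + 2m - 7.
Then g(-3) = 68.

68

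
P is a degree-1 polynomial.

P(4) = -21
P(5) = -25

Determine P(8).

Write P(k) = ak + b; the 2 given values yield a linear system in the 2 coefficients.
Solving, P(k) = -4k - 5.
Then P(8) = -37.

-37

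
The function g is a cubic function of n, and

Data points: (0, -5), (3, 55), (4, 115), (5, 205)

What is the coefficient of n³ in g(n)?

Write g(n) = an³ + bn² + cn + d; the 4 given values yield a linear system in the 4 coefficients.
Solving, g(n) = n³ + 3n² + 2n - 5.
The coefficient of n³ is 1.

1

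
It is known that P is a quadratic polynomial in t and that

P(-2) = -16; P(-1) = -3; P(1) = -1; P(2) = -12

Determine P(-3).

Write P(t) = at² + bt + c; the 4 given values yield a linear system in the 3 coefficients.
Solving, P(t) = -4t² + t + 2.
Then P(-3) = -37.

-37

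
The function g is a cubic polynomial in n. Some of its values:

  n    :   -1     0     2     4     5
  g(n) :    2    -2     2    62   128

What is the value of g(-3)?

-8

Write g(n) = an³ + bn² + cn + d; the 5 given values yield a linear system in the 4 coefficients.
Solving, g(n) = n³ + n² - 4n - 2.
Then g(-3) = -8.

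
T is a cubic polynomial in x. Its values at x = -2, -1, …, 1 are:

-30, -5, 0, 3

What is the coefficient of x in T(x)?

1

Write T(x) = ax³ + bx² + cx + d; the 4 given values yield a linear system in the 4 coefficients.
Solving, T(x) = 3x³ - x² + x.
The coefficient of x is 1.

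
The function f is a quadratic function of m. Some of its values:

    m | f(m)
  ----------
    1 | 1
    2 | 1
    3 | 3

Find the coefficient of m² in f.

Write f(m) = am² + bm + c; the 3 given values yield a linear system in the 3 coefficients.
Solving, f(m) = m² - 3m + 3.
The coefficient of m² is 1.

1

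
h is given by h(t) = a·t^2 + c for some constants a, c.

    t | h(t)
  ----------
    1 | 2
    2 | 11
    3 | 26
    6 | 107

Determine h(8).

191

From h(1) = 2 and h(2) = 11: 1a + c = 2 and 4a + c = 11.
Subtracting: 3a = 9, so a = 3; then c = 2 − 3·1 = -1.
So h(t) = 3t² − 1, and h(8) = 191.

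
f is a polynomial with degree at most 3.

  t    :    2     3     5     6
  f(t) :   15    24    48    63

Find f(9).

Write f(t) = at³ + bt² + ct + d; the 4 given values yield a linear system in the 4 coefficients.
Solving, the leading coefficient vanishes, and f(t) = t² + 4t + 3.
Then f(9) = 120.

120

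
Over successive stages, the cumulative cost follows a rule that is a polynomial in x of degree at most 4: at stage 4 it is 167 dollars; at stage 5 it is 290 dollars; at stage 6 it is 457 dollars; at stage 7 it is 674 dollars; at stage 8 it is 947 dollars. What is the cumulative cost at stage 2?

29

Write the value at x as h(x).
First differences: 123, 167, 217, 273. Second differences: 44, 50, 56. Third differences: 6, 6.
Level-3 differences are constant, so h has degree 3.
Fitting a degree-3 polynomial gives h(x) = x³ + 7x² - x - 5.
Then h(2) = 29.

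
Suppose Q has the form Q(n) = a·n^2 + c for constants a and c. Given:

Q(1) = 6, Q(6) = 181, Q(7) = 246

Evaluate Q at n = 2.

21

From Q(1) = 6 and Q(6) = 181: 1a + c = 6 and 36a + c = 181.
Subtracting: 35a = 175, so a = 5; then c = 6 − 5·1 = 1.
So Q(n) = 5n² + 1, and Q(2) = 21.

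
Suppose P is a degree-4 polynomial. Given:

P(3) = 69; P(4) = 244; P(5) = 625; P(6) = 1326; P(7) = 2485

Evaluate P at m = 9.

6849

Write P(m) = am^4 + bm³ + cm² + dm + e; the 5 given values yield a linear system in the 5 coefficients.
Solving, P(m) = m^4 + m³ - 6m² + 5m.
Then P(9) = 6849.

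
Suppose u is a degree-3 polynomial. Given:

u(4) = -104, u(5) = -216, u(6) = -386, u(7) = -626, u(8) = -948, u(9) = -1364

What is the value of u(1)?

First differences: -112, -170, -240, -322, -416. Second differences: -58, -70, -82, -94. Third differences: -12, -12, -12.
Level-3 differences are constant, so u has degree 3.
Fitting a degree-3 polynomial gives u(x) = -2x³ + x² + x + 4.
Then u(1) = 4.

4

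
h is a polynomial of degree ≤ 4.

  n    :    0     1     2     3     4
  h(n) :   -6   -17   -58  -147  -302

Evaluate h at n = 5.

First differences: -11, -41, -89, -155. Second differences: -30, -48, -66. Third differences: -18, -18.
Level-3 differences are constant, so h has degree 3.
Fitting a degree-3 polynomial gives h(n) = -3n³ - 6n² - 2n - 6.
Then h(5) = -541.

-541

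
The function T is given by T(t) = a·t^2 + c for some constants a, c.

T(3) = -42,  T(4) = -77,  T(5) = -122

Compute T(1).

-2

From T(3) = -42 and T(4) = -77: 9a + c = -42 and 16a + c = -77.
Subtracting: 7a = -35, so a = -5; then c = -42 − (-5)·9 = 3.
So T(t) = -5t² + 3, and T(1) = -2.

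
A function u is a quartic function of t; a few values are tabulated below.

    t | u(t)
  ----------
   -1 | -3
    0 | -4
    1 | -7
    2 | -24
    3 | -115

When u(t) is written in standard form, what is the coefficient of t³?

Write u(t) = at^4 + bt³ + ct² + dt + e; the 5 given values yield a linear system in the 5 coefficients.
Solving, u(t) = -2t^4 + 2t³ + t² - 4t - 4.
The coefficient of t³ is 2.

2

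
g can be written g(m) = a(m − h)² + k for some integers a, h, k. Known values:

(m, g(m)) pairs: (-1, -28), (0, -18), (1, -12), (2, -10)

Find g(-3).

-60

First differences 10, 6, 2; second difference -4 = 2a, so a = -2.
Expanding, the m-coefficient is −2ah = 4h; matching it to the data gives h = 2, and then k = -10.
So g(m) = -2(m − 2)² − 10.
g(-3) = -2·(-5)² − 10 = -60.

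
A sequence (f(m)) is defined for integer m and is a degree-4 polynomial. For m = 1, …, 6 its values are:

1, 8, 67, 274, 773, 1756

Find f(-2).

52

First differences: 7, 59, 207, 499, 983. Second differences: 52, 148, 292, 484. Third differences: 96, 144, 192. Fourth differences: 48, 48.
Level-4 differences are constant, so f has degree 4.
Fitting a degree-4 polynomial gives f(m) = 2m^4 - 4m³ + 5m - 2.
Then f(-2) = 52.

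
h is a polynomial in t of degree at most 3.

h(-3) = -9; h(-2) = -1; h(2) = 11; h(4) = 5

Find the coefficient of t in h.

Write h(t) = at³ + bt² + ct + d; the 4 given values yield a linear system in the 4 coefficients.
Solving, the leading coefficient vanishes, and h(t) = -t² + 3t + 9.
The coefficient of t is 3.

3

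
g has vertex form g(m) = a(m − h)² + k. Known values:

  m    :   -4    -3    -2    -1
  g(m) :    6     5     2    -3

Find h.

-4

First differences -1, -3, -5; second difference -2 = 2a, so a = -1.
Expanding, the m-coefficient is −2ah = 2h; matching it to the data gives h = -4, and then k = 6.
So g(m) = -1(m + 4)² + 6.
Hence h = -4.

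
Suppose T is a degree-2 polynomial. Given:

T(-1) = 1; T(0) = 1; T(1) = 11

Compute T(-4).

61

Write T(m) = am² + bm + c; the 3 given values yield a linear system in the 3 coefficients.
Solving, T(m) = 5m² + 5m + 1.
Then T(-4) = 61.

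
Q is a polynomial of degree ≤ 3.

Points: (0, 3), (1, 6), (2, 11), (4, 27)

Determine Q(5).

38

Write Q(n) = an³ + bn² + cn + d; the 4 given values yield a linear system in the 4 coefficients.
Solving, the leading coefficient vanishes, and Q(n) = n² + 2n + 3.
Then Q(5) = 38.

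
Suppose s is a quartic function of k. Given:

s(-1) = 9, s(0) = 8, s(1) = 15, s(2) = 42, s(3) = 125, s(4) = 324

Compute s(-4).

300

First differences: -1, 7, 27, 83, 199. Second differences: 8, 20, 56, 116. Third differences: 12, 36, 60. Fourth differences: 24, 24.
Level-4 differences are constant, so s has degree 4.
Fitting a degree-4 polynomial gives s(k) = k^4 + 3k² + 3k + 8.
Then s(-4) = 300.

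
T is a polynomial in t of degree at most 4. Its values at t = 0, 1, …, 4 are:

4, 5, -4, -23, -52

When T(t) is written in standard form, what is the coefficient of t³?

0

First differences: 1, -9, -19, -29. Second differences: -10, -10, -10.
Level-2 differences are constant, so T has degree 2.
Fitting a degree-2 polynomial gives T(t) = -5t² + 6t + 4.
The coefficient of t³ is 0.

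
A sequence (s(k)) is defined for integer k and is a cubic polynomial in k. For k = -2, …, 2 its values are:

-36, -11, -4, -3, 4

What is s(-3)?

Write s(k) = ak³ + bk² + ck + d; the 5 given values yield a linear system in the 4 coefficients.
Solving, s(k) = 2k³ - 3k² + 2k - 4.
Then s(-3) = -91.

-91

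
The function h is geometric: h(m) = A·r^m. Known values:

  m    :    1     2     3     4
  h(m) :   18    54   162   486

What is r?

Consecutive ratio: 54/18 = 3, and 162/54 = 3, so r = 3.
Then A·3^1 = 18 gives A = 6, and h(m) = 6·3^m.

3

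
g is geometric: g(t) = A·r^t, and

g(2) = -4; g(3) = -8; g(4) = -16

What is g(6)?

Consecutive ratio: -8/(-4) = 2, and -16/(-8) = 2, so r = 2.
Then A·2^2 = -4 gives A = -1, and g(t) = -1·2^t.
g(6) = -1·2^6 = -64.

-64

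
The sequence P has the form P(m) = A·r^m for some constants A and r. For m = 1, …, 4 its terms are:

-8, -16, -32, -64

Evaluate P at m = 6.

Consecutive ratio: -16/(-8) = 2, and -32/(-16) = 2, so r = 2.
Then A·2^1 = -8 gives A = -4, and P(m) = -4·2^m.
P(6) = -4·2^6 = -256.

-256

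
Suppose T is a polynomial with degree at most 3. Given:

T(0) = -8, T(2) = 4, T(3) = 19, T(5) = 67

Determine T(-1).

Write T(k) = ak³ + bk² + ck + d; the 4 given values yield a linear system in the 4 coefficients.
Solving, the leading coefficient vanishes, and T(k) = 3k² - 8.
Then T(-1) = -5.

-5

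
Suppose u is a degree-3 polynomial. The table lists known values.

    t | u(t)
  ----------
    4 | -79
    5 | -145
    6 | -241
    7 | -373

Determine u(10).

Write u(t) = at³ + bt² + ct + d; the 4 given values yield a linear system in the 4 coefficients.
Solving, u(t) = -t³ - 5t + 5.
Then u(10) = -1045.

-1045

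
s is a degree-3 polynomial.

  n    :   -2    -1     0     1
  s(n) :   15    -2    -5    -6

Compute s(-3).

58

Write s(n) = an³ + bn² + cn + d; the 4 given values yield a linear system in the 4 coefficients.
Solving, s(n) = -2n³ + n² - 5.
Then s(-3) = 58.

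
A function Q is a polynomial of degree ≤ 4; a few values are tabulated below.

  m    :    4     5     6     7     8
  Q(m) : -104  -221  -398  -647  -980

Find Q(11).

-2603

First differences: -117, -177, -249, -333. Second differences: -60, -72, -84. Third differences: -12, -12.
Level-3 differences are constant, so Q has degree 3.
Fitting a degree-3 polynomial gives Q(m) = -2m³ + 5m + 4.
Then Q(11) = -2603.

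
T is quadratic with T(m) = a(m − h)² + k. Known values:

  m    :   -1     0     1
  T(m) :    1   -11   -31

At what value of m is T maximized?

First differences -12, -20; second difference -8 = 2a, so a = -4.
Expanding, the m-coefficient is −2ah = 8h; matching it to the data gives h = -2, and then k = 5.
So T(m) = -4(m + 2)² + 5.
Hence h = -2.

-2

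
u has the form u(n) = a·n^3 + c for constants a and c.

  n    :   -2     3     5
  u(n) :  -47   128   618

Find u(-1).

-12

From u(-2) = -47 and u(3) = 128: -8a + c = -47 and 27a + c = 128.
Subtracting: 35a = 175, so a = 5; then c = -47 − 5·(-8) = -7.
So u(n) = 5n³ − 7, and u(-1) = -12.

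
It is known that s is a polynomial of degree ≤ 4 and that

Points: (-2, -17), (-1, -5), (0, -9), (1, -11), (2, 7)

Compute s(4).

First differences: 12, -4, -2, 18. Second differences: -16, 2, 20. Third differences: 18, 18.
Level-3 differences are constant, so s has degree 3.
Fitting a degree-3 polynomial gives s(n) = 3n³ + n² - 6n - 9.
Then s(4) = 175.

175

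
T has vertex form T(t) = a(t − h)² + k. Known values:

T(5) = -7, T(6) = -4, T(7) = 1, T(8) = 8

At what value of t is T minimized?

First differences 3, 5, 7; second difference 2 = 2a, so a = 1.
Expanding, the t-coefficient is −2ah = -2h; matching it to the data gives h = 4, and then k = -8.
So T(t) = 1(t − 4)² − 8.
Hence h = 4.

4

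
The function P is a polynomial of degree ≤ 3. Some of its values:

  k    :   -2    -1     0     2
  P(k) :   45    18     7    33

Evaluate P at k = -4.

147

Write P(k) = ak³ + bk² + ck + d; the 4 given values yield a linear system in the 4 coefficients.
Solving, the leading coefficient vanishes, and P(k) = 8k² - 3k + 7.
Then P(-4) = 147.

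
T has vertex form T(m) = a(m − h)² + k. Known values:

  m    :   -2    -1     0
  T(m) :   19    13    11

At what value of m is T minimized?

First differences -6, -2; second difference 4 = 2a, so a = 2.
Expanding, the m-coefficient is −2ah = -4h; matching it to the data gives h = 0, and then k = 11.
So T(m) = 2(m + 0)² + 11.
Hence h = 0.

0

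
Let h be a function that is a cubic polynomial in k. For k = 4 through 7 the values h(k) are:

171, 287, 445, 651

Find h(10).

1617

Write h(k) = ak³ + bk² + ck + d; the 4 given values yield a linear system in the 4 coefficients.
Solving, h(k) = k³ + 6k² + k + 7.
Then h(10) = 1617.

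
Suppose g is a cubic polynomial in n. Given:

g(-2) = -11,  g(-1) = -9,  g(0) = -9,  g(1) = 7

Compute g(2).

Write g(n) = an³ + bn² + cn + d; the 4 given values yield a linear system in the 4 coefficients.
Solving, g(n) = 3n³ + 8n² + 5n - 9.
Then g(2) = 57.

57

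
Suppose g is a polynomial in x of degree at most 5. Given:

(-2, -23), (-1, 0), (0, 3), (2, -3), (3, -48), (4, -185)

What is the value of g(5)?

Write g(x) = ax^5 + bx^4 + cx³ + dx² + ex + p; the 6 given values yield a linear system in the 6 coefficients.
Solving, the leading coefficient vanishes, and g(x) = -x^4 + x³ + x + 3.
Then g(5) = -492.

-492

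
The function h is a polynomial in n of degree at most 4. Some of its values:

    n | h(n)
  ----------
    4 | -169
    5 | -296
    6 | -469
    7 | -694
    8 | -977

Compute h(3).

Write h(n) = an^4 + bn³ + cn² + dn + e; the 5 given values yield a linear system in the 5 coefficients.
Solving, the leading coefficient vanishes, and h(n) = -n³ - 8n² + 6n - 1.
Then h(3) = -82.

-82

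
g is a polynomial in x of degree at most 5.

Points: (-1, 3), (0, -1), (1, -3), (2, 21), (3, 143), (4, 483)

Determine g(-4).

507

First differences: -4, -2, 24, 122, 340. Second differences: 2, 26, 98, 218. Third differences: 24, 72, 120. Fourth differences: 48, 48.
Level-4 differences are constant, so g has degree 4.
Fitting a degree-4 polynomial gives g(x) = 2x^4 - x² - 3x - 1.
Then g(-4) = 507.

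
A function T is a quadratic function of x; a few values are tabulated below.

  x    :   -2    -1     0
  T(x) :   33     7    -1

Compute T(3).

83

Write T(x) = ax² + bx + c; the 3 given values yield a linear system in the 3 coefficients.
Solving, T(x) = 9x² + x - 1.
Then T(3) = 83.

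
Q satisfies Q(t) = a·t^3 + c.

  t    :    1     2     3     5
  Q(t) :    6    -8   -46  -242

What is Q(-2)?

24

From Q(1) = 6 and Q(2) = -8: 1a + c = 6 and 8a + c = -8.
Subtracting: 7a = -14, so a = -2; then c = 6 − (-2)·1 = 8.
So Q(t) = -2t³ + 8, and Q(-2) = 24.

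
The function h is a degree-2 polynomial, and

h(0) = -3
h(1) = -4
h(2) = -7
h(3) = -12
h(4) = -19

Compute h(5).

-28

First differences: -1, -3, -5, -7. Second differences: -2, -2, -2.
Level-2 differences are constant, so h has degree 2.
Fitting a degree-2 polynomial gives h(t) = -t² - 3.
Then h(5) = -28.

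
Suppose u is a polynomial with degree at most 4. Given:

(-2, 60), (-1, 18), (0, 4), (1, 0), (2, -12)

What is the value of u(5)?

-276

Write u(k) = ak^4 + bk³ + ck² + dk + e; the 5 given values yield a linear system in the 5 coefficients.
Solving, the leading coefficient vanishes, and u(k) = -3k³ + 5k² - 6k + 4.
Then u(5) = -276.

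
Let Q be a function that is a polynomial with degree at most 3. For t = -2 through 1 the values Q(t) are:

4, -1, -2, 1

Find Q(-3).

13

Write Q(t) = at³ + bt² + ct + d; the 4 given values yield a linear system in the 4 coefficients.
Solving, the leading coefficient vanishes, and Q(t) = 2t² + t - 2.
Then Q(-3) = 13.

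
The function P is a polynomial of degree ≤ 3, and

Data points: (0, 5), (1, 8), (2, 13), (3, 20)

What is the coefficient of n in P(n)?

First differences: 3, 5, 7. Second differences: 2, 2.
Level-2 differences are constant, so P has degree 2.
Fitting a degree-2 polynomial gives P(n) = n² + 2n + 5.
The coefficient of n is 2.

2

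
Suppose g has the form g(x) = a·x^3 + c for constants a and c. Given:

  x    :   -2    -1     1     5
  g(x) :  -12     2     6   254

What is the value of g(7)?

From g(-2) = -12 and g(-1) = 2: -8a + c = -12 and -1a + c = 2.
Subtracting: 7a = 14, so a = 2; then c = -12 − 2·(-8) = 4.
So g(x) = 2x³ + 4, and g(7) = 690.

690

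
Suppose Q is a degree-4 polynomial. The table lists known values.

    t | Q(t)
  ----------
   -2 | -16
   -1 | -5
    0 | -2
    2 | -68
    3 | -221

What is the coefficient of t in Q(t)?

-1

Write Q(t) = at^4 + bt³ + ct² + dt + e; the 5 given values yield a linear system in the 5 coefficients.
Solving, Q(t) = -t^4 - 3t³ - 6t² - t - 2.
The coefficient of t is -1.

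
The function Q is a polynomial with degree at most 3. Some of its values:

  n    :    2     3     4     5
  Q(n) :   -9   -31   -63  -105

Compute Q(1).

Write Q(n) = an³ + bn² + cn + d; the 4 given values yield a linear system in the 4 coefficients.
Solving, the leading coefficient vanishes, and Q(n) = -5n² + 3n + 5.
Then Q(1) = 3.

3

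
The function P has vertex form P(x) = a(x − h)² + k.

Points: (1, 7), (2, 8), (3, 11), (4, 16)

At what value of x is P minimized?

1

First differences 1, 3, 5; second difference 2 = 2a, so a = 1.
Expanding, the x-coefficient is −2ah = -2h; matching it to the data gives h = 1, and then k = 7.
So P(x) = 1(x − 1)² + 7.
Hence h = 1.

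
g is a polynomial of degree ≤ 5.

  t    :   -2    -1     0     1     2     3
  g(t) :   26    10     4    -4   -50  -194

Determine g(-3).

First differences: -16, -6, -8, -46, -144. Second differences: 10, -2, -38, -98. Third differences: -12, -36, -60. Fourth differences: -24, -24.
Level-4 differences are constant, so g has degree 4.
Fitting a degree-4 polynomial gives g(t) = -t^4 - 4t³ - 3t + 4.
Then g(-3) = 40.

40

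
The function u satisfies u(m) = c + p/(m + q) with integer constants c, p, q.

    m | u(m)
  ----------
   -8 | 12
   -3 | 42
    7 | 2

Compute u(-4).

24

(u(m) − c)(m + q) = p for each data point; the three points give a linear system in c and q, then p follows.
Solving: c = 6, q = 2, p = -36, so u(m) = 6 − 36/(m + 2).
Then u(-4) = 6 − 36/(-2) = 24.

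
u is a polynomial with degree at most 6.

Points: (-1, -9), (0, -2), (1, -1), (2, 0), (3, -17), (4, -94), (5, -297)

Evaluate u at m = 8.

First differences: 7, 1, 1, -17, -77, -203. Second differences: -6, 0, -18, -60, -126. Third differences: 6, -18, -42, -66. Fourth differences: -24, -24, -24.
Level-4 differences are constant, so u has degree 4.
Fitting a degree-4 polynomial gives u(m) = -m^4 + 3m³ - 2m² + m - 2.
Then u(8) = -2682.

-2682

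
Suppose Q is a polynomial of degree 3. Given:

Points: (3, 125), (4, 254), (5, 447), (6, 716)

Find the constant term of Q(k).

Write Q(k) = ak³ + bk² + ck + d; the 4 given values yield a linear system in the 4 coefficients.
Solving, Q(k) = 2k³ + 8k² - k + 2.
The constant term is Q(0) = 2.

2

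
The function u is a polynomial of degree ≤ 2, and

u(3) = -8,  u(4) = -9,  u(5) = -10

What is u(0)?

First differences: -1, -1.
Level-1 differences are constant, so u has degree 1.
Fitting a degree-1 polynomial gives u(t) = -t - 5.
The constant term is u(0) = -5.

-5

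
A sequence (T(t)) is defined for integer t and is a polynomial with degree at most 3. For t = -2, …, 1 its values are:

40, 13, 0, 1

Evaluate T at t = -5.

First differences: -27, -13, 1. Second differences: 14, 14.
Level-2 differences are constant, so T has degree 2.
Fitting a degree-2 polynomial gives T(t) = 7t² - 6t.
Then T(-5) = 205.

205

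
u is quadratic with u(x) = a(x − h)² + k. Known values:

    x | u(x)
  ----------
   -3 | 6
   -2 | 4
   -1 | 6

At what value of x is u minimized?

-2

First differences -2, 2; second difference 4 = 2a, so a = 2.
Expanding, the x-coefficient is −2ah = -4h; matching it to the data gives h = -2, and then k = 4.
So u(x) = 2(x + 2)² + 4.
Hence h = -2.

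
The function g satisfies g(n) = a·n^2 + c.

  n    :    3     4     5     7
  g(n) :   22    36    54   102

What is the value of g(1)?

6

From g(3) = 22 and g(4) = 36: 9a + c = 22 and 16a + c = 36.
Subtracting: 7a = 14, so a = 2; then c = 22 − 2·9 = 4.
So g(n) = 2n² + 4, and g(1) = 6.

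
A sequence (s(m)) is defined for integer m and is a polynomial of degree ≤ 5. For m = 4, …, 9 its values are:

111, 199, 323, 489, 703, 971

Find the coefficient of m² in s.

First differences: 88, 124, 166, 214, 268. Second differences: 36, 42, 48, 54. Third differences: 6, 6, 6.
Level-3 differences are constant, so s has degree 3.
Fitting a degree-3 polynomial gives s(m) = m³ + 3m² - 1.
The coefficient of m² is 3.

3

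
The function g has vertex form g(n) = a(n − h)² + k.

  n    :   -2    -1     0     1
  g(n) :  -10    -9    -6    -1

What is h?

-2

First differences 1, 3, 5; second difference 2 = 2a, so a = 1.
Expanding, the n-coefficient is −2ah = -2h; matching it to the data gives h = -2, and then k = -10.
So g(n) = 1(n + 2)² − 10.
Hence h = -2.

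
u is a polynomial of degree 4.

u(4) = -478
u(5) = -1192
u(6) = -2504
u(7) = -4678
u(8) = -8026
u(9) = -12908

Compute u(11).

-28954

Write u(m) = am^4 + bm³ + cm² + dm + e; the 6 given values yield a linear system in the 5 coefficients.
Solving, u(m) = -2m^4 + 3m² - 3m - 2.
Then u(11) = -28954.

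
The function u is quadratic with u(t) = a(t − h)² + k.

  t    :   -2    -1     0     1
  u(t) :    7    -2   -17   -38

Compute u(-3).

10

First differences -9, -15, -21; second difference -6 = 2a, so a = -3.
Expanding, the t-coefficient is −2ah = 6h; matching it to the data gives h = -3, and then k = 10.
So u(t) = -3(t + 3)² + 10.
u(-3) = -3·0² + 10 = 10.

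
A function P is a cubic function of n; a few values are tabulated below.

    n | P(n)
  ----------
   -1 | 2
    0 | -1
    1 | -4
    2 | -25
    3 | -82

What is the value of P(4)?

First differences: -3, -3, -21, -57. Second differences: 0, -18, -36. Third differences: -18, -18.
Level-3 differences are constant, so P has degree 3.
Fitting a degree-3 polynomial gives P(n) = -3n³ - 1.
Then P(4) = -193.

-193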